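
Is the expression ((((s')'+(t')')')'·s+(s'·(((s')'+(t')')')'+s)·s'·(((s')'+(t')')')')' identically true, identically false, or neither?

((((s')'+(t')')')'·s+(s'·(((s')'+(t')')')'+s)·s'·(((s')'+(t')')')')'
= ((((s')'+(t')')')'·s+s'·(((s')'+(t')')')')'   — absorption
= ((((s')'+(t')')')')'   — distribution
= ((s'·t')')'   — De Morgan
= s'·t'   — double negation
This depends on s, t, so it is not a constant.

neither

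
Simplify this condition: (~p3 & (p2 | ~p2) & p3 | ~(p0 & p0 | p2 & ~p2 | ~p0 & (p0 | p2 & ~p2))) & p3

~p0 & p3

(~p3 & (p2 | ~p2) & p3 | ~(p0 & p0 | p2 & ~p2 | ~p0 & (p0 | p2 & ~p2))) & p3
= (~p3 & (p2 | ~p2) & p3 | ~(p0 & p0 | p2 & ~p2 | ~p0 & p0)) & p3   [complement / identity]
= (~p3 & (p2 | ~p2) & p3 | ~(p0 & p0 | ~p0 & p0)) & p3   [complement / identity]
= (~p3 & p3 | ~(p0 & p0 | ~p0 & p0)) & p3   [complement / identity]
= (~p3 & p3 | ~p0) & p3   [distribution]
= ~p0 & p3   [complement / identity]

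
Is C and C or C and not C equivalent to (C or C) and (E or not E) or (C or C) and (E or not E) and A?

E1: C and C or C and not C
    = C
E2: (C or C) and (E or not E) or (C or C) and (E or not E) and A
    = (C or C) and (E or not E)
    = C and (E or not E)
    = C
Both reduce to C, so they are equivalent.

Yes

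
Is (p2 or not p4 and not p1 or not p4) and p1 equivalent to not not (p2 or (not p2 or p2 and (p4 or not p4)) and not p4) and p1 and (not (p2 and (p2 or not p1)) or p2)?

Yes

E1: (p2 or not p4 and not p1 or not p4) and p1
    = (p2 or not p4) and p1
E2: not not (p2 or (not p2 or p2 and (p4 or not p4)) and not p4) and p1 and (not (p2 and (p2 or not p1)) or p2)
    = not not (p2 or (not p2 or p2 and (p4 or not p4)) and not p4) and p1 and (not p2 or p2)
    = not not (p2 or (not p2 or p2 and (p4 or not p4)) and not p4) and p1
    = (p2 or (not p2 or p2 and (p4 or not p4)) and not p4) and p1
    = (p2 or (not p2 or p2) and not p4) and p1
    = (p2 or not p4) and p1
Both reduce to (p2 or not p4) and p1, so they are equivalent.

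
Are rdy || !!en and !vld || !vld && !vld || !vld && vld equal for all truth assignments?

E1: rdy || !!en
    = rdy || en   (double negation)
E2: !vld || !vld && !vld || !vld && vld
    = !vld || !vld   (distribution)
    = !vld   (idempotence)
These differ: at en=0, rdy=1, vld=1, E1 = 1 but E2 = 0.

No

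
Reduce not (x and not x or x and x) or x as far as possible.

not (x and not x or x and x) or x
= not x or x   — distribution
= True   — complement

True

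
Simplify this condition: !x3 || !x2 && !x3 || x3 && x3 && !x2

!x3 || !x2

!x3 || !x2 && !x3 || x3 && x3 && !x2
= !x3 || !x2 && !x3 || x3 && !x2   [idempotence]
= !x3 || !x2   [distribution]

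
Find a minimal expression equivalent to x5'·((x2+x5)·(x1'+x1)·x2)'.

x5'·x2'

x5'·((x2+x5)·(x1'+x1)·x2)'
= x5'·((x2+x5)·x2)'   — complement / identity
= x5'·x2'   — absorption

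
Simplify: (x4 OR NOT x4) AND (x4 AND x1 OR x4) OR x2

x4 OR x2

(x4 OR NOT x4) AND (x4 AND x1 OR x4) OR x2
= x4 AND x1 OR x4 OR x2   [complement / identity]
= x4 OR x2   [absorption]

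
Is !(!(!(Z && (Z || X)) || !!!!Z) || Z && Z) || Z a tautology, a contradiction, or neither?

tautology

!(!(!(Z && (Z || X)) || !!!!Z) || Z && Z) || Z
= !(Z && (Z || X) && !!!Z || Z && Z) || Z   [De Morgan]
= !(Z && !!!Z || Z && Z) || Z   [absorption]
= !(Z && !Z || Z && Z) || Z   [double negation]
= !Z || Z   [distribution]
= true   [complement]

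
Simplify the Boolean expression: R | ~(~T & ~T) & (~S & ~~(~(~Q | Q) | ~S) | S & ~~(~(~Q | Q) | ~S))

R | T & ~S

R | ~(~T & ~T) & (~S & ~~(~(~Q | Q) | ~S) | S & ~~(~(~Q | Q) | ~S))
= R | ~~T & (~S & ~~(~(~Q | Q) | ~S) | S & ~~(~(~Q | Q) | ~S))   [idempotence]
= R | ~~T & ~~(~(~Q | Q) | ~S)   [distribution]
= R | T & ~~(~(~Q | Q) | ~S)   [double negation]
= R | T & ~((~Q | Q) & S)   [De Morgan]
= R | T & ~S   [complement / identity]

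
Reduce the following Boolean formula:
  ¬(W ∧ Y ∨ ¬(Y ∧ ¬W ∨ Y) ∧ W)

¬W

¬(W ∧ Y ∨ ¬(Y ∧ ¬W ∨ Y) ∧ W)
= ¬(W ∧ Y ∨ ¬Y ∧ W)
= ¬W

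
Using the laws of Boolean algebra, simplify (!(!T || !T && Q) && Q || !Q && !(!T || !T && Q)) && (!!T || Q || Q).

(!(!T || !T && Q) && Q || !Q && !(!T || !T && Q)) && (!!T || Q || Q)
= !(!T || !T && Q) && (!!T || Q || Q)   — distribution
= !!T && (!!T || Q || Q)   — absorption
= !!T && (!!T || Q)   — idempotence
= !!T   — absorption
= T   — double negation

T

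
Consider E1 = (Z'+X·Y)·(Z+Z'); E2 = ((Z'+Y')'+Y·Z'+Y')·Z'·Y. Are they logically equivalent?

No

E1: (Z'+X·Y)·(Z+Z')
    = Z'+X·Y   (complement / identity)
E2: ((Z'+Y')'+Y·Z'+Y')·Z'·Y
    = (Z·Y+Y·Z'+Y')·Z'·Y   (De Morgan)
    = (Y+Y')·Z'·Y   (distribution)
    = Z'·Y   (complement / identity)
These differ: at X=1, Y=0, Z=0, E1 = 1 but E2 = 0.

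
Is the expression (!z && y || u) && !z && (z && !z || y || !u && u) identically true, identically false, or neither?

(!z && y || u) && !z && (z && !z || y || !u && u)
= (!z && y || u) && !z && (z && !z || y)   [complement / identity]
= (!z && y || u) && !z && y   [complement / identity]
= !z && y   [absorption]
This depends on y, z, so it is not a constant.

neither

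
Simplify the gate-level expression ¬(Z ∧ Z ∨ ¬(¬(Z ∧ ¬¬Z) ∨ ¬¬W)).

¬(Z ∧ Z ∨ ¬(¬(Z ∧ ¬¬Z) ∨ ¬¬W))
= ¬(Z ∧ Z ∨ ¬(¬(Z ∧ Z) ∨ ¬¬W))   (double negation)
= ¬(Z ∧ Z ∨ Z ∧ Z ∧ ¬W)   (De Morgan)
= ¬(Z ∧ Z)   (absorption)
= ¬Z   (idempotence)

¬Z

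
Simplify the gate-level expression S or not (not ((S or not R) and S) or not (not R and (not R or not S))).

S or not (not ((S or not R) and S) or not (not R and (not R or not S)))
= S or not (not ((S or not R) and S) or not not R)   (absorption)
= S or not (not S or not not R)   (absorption)
= S or S and not R   (De Morgan)
= S   (absorption)

S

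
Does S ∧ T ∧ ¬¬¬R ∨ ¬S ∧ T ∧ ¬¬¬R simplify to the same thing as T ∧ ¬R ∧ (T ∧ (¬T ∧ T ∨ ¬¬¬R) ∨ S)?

Yes

E1: S ∧ T ∧ ¬¬¬R ∨ ¬S ∧ T ∧ ¬¬¬R
    = T ∧ ¬¬¬R   [distribution]
    = T ∧ ¬R   [double negation]
E2: T ∧ ¬R ∧ (T ∧ (¬T ∧ T ∨ ¬¬¬R) ∨ S)
    = T ∧ ¬R ∧ (T ∧ (¬T ∧ T ∨ ¬R) ∨ S)   [double negation]
    = T ∧ ¬R ∧ (T ∧ ¬R ∨ S)   [complement / identity]
    = T ∧ ¬R   [absorption]
Both reduce to T ∧ ¬R, so they are equivalent.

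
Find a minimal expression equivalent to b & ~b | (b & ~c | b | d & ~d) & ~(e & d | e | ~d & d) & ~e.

b & ~b | (b & ~c | b | d & ~d) & ~(e & d | e | ~d & d) & ~e
= (b & ~c | b | d & ~d) & ~(e & d | e | ~d & d) & ~e
= (b & ~c | b) & ~(e & d | e | ~d & d) & ~e
= b & ~(e & d | e | ~d & d) & ~e
= b & ~(e | ~d & d) & ~e
= b & ~e & ~e
= b & ~e

b & ~e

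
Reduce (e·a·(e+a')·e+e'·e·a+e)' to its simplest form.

(e·a·(e+a')·e+e'·e·a+e)'
= (e·a·e+e'·e·a+e)'   [absorption]
= (e·a+e)'   [distribution]
= e'   [absorption]

e'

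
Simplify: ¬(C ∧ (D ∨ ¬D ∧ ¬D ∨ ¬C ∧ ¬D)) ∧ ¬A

¬(C ∧ (D ∨ ¬D ∧ ¬D ∨ ¬C ∧ ¬D)) ∧ ¬A
= ¬(C ∧ (D ∨ ¬D ∧ (¬D ∨ ¬C))) ∧ ¬A   [distribution]
= ¬(C ∧ (D ∨ ¬D)) ∧ ¬A   [absorption]
= ¬C ∧ ¬A   [complement / identity]

¬C ∧ ¬A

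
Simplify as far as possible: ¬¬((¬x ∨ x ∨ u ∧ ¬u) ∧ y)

¬¬((¬x ∨ x ∨ u ∧ ¬u) ∧ y)
= ¬¬((¬x ∨ x) ∧ y)   (complement / identity)
= ¬¬y   (complement / identity)
= y   (double negation)

y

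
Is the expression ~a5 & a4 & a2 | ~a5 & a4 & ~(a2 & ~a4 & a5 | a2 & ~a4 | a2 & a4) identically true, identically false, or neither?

~a5 & a4 & a2 | ~a5 & a4 & ~(a2 & ~a4 & a5 | a2 & ~a4 | a2 & a4)
= ~a5 & a4 & a2 | ~a5 & a4 & ~(a2 & ~a4 | a2 & a4)   — absorption
= ~a5 & a4 & a2 | ~a5 & a4 & ~a2   — distribution
= ~a5 & a4   — distribution
This depends on a4, a5, so it is not a constant.

neither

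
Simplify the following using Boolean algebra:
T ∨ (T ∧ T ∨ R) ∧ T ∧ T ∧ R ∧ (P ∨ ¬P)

T ∨ (T ∧ T ∨ R) ∧ T ∧ T ∧ R ∧ (P ∨ ¬P)
= T ∨ T ∧ T ∧ R ∧ (P ∨ ¬P)   — absorption
= T ∨ T ∧ R ∧ (P ∨ ¬P)   — idempotence
= T ∨ T ∧ R   — complement / identity
= T   — absorption

T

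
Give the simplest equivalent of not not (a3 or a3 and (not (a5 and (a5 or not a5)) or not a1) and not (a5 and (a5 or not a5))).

not not (a3 or a3 and (not (a5 and (a5 or not a5)) or not a1) and not (a5 and (a5 or not a5)))
= not not (a3 or a3 and not (a5 and (a5 or not a5)))   (absorption)
= not not (a3 or a3 and not a5)   (complement / identity)
= not not a3   (absorption)
= a3   (double negation)

a3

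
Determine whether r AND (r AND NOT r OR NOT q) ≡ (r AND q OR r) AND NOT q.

Yes

E1: r AND (r AND NOT r OR NOT q)
    = r AND NOT q   — complement / identity
E2: (r AND q OR r) AND NOT q
    = r AND NOT q   — absorption
Both reduce to r AND NOT q, so they are equivalent.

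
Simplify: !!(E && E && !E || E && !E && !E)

!!(E && E && !E || E && !E && !E)
= !!(E && !E)   [distribution]
= E && !E   [double negation]
= false   [complement]

false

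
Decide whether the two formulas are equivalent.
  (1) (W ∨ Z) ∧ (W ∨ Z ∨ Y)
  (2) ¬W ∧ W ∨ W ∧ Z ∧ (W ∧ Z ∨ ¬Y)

E1: (W ∨ Z) ∧ (W ∨ Z ∨ Y)
    = W ∨ Z   (absorption)
E2: ¬W ∧ W ∨ W ∧ Z ∧ (W ∧ Z ∨ ¬Y)
    = W ∧ Z ∧ (W ∧ Z ∨ ¬Y)   (complement / identity)
    = W ∧ Z   (absorption)
These differ: at W=0, Y=0, Z=1, E1 = 1 but E2 = 0.

No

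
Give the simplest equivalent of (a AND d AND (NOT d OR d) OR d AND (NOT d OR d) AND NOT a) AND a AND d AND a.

d AND a

(a AND d AND (NOT d OR d) OR d AND (NOT d OR d) AND NOT a) AND a AND d AND a
= d AND (NOT d OR d) AND a AND d AND a   — distribution
= d AND a AND d AND a   — complement / identity
= d AND a   — idempotence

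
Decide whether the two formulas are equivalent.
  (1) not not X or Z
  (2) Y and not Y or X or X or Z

Yes

E1: not not X or Z
    = X or Z   (double negation)
E2: Y and not Y or X or X or Z
    = X or X or Z   (complement / identity)
    = X or Z   (idempotence)
Both reduce to X or Z, so they are equivalent.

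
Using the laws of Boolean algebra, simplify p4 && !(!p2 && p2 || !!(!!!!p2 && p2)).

p4 && !p2

p4 && !(!p2 && p2 || !!(!!!!p2 && p2))
= p4 && !(!p2 && p2 || !!(!!p2 && p2))   (double negation)
= p4 && !(!p2 && p2 || !!(p2 && p2))   (double negation)
= p4 && !(!p2 && p2 || p2 && p2)   (double negation)
= p4 && !p2   (distribution)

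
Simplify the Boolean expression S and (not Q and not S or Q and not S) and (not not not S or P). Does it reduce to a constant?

False

S and (not Q and not S or Q and not S) and (not not not S or P)
= S and (not Q and not S or Q and not S) and (not S or P)   — double negation
= S and not S and (not S or P)   — distribution
= S and not S   — absorption
= False   — complement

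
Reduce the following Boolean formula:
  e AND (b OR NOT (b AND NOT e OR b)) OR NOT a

e AND (b OR NOT (b AND NOT e OR b)) OR NOT a
= e AND (b OR NOT b) OR NOT a   [absorption]
= e OR NOT a   [complement / identity]

e OR NOT a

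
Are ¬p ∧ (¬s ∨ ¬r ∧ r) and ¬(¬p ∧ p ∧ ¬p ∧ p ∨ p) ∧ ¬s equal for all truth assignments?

Yes

E1: ¬p ∧ (¬s ∨ ¬r ∧ r)
    = ¬p ∧ ¬s
E2: ¬(¬p ∧ p ∧ ¬p ∧ p ∨ p) ∧ ¬s
    = ¬(¬p ∧ p ∨ p) ∧ ¬s
    = ¬p ∧ ¬s
Both reduce to ¬p ∧ ¬s, so they are equivalent.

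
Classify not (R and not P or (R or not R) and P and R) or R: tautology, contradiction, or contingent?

tautology

not (R and not P or (R or not R) and P and R) or R
= not (R and not P or P and R) or R   — complement / identity
= not R or R   — distribution
= True   — complement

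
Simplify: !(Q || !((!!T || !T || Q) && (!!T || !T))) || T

!(Q || !((!!T || !T || Q) && (!!T || !T))) || T
= !(Q || !(!!T || !T)) || T   (absorption)
= !(Q || !T && T) || T   (De Morgan)
= !Q || T   (complement / identity)

!Q || T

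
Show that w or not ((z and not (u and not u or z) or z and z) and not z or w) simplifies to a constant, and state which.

w or not ((z and not (u and not u or z) or z and z) and not z or w)
= w or not ((z and not z or z and z) and not z or w)   (complement / identity)
= w or not (z and not z or w)   (distribution)
= w or not w   (complement / identity)
= True   (complement)

True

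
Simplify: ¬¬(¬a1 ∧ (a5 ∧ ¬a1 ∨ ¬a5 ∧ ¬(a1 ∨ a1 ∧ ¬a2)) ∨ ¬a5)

¬a1 ∨ ¬a5

¬¬(¬a1 ∧ (a5 ∧ ¬a1 ∨ ¬a5 ∧ ¬(a1 ∨ a1 ∧ ¬a2)) ∨ ¬a5)
= ¬a1 ∧ (a5 ∧ ¬a1 ∨ ¬a5 ∧ ¬(a1 ∨ a1 ∧ ¬a2)) ∨ ¬a5   (double negation)
= ¬a1 ∧ (a5 ∧ ¬a1 ∨ ¬a5 ∧ ¬a1) ∨ ¬a5   (absorption)
= ¬a1 ∧ ¬a1 ∨ ¬a5   (distribution)
= ¬a1 ∨ ¬a5   (idempotence)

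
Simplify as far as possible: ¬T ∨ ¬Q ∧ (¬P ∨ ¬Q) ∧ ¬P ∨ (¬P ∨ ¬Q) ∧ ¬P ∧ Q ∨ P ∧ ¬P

¬T ∨ ¬Q ∧ (¬P ∨ ¬Q) ∧ ¬P ∨ (¬P ∨ ¬Q) ∧ ¬P ∧ Q ∨ P ∧ ¬P
= ¬T ∨ ¬Q ∧ (¬P ∨ ¬Q) ∧ ¬P ∨ (¬P ∨ ¬Q) ∧ ¬P ∧ Q   (complement / identity)
= ¬T ∨ (¬P ∨ ¬Q) ∧ ¬P   (distribution)
= ¬T ∨ ¬P   (absorption)

¬T ∨ ¬P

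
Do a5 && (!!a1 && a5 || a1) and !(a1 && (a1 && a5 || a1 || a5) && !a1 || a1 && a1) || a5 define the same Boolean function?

E1: a5 && (!!a1 && a5 || a1)
    = a5 && (a1 && a5 || a1)   [double negation]
    = a5 && a1   [absorption]
E2: !(a1 && (a1 && a5 || a1 || a5) && !a1 || a1 && a1) || a5
    = !(a1 && (a1 || a5) && !a1 || a1 && a1) || a5   [absorption]
    = !(a1 && !a1 || a1 && a1) || a5   [absorption]
    = !a1 || a5   [distribution]
These differ: at a1=0, a5=0, E1 = 0 but E2 = 1.

No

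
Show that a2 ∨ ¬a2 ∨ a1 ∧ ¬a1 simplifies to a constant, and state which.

True

a2 ∨ ¬a2 ∨ a1 ∧ ¬a1
= a2 ∨ ¬a2   — complement / identity
= True   — complement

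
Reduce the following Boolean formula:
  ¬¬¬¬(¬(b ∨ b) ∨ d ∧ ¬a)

¬¬¬¬(¬(b ∨ b) ∨ d ∧ ¬a)
= ¬¬¬¬(¬b ∨ d ∧ ¬a)
= ¬¬(¬b ∨ d ∧ ¬a)
= ¬b ∨ d ∧ ¬a

¬b ∨ d ∧ ¬a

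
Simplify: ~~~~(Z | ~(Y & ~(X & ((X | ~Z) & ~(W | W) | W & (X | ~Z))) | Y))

~~~~(Z | ~(Y & ~(X & ((X | ~Z) & ~(W | W) | W & (X | ~Z))) | Y))
= ~~~~(Z | ~(Y & ~(X & ((X | ~Z) & ~W | W & (X | ~Z))) | Y))   [idempotence]
= ~~~~(Z | ~(Y & ~(X & (X | ~Z)) | Y))   [distribution]
= ~~~~(Z | ~(Y & ~X | Y))   [absorption]
= ~~~~(Z | ~Y)   [absorption]
= ~~(Z | ~Y)   [double negation]
= Z | ~Y   [double negation]

Z | ~Y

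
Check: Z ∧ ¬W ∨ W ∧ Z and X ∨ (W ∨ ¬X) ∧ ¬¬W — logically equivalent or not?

No

E1: Z ∧ ¬W ∨ W ∧ Z
    = Z   [distribution]
E2: X ∨ (W ∨ ¬X) ∧ ¬¬W
    = X ∨ (W ∨ ¬X) ∧ W   [double negation]
    = X ∨ W   [absorption]
These differ: at W=0, X=1, Z=0, E1 = 0 but E2 = 1.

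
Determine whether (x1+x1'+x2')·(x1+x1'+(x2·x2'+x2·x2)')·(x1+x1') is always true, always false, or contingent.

(x1+x1'+x2')·(x1+x1'+(x2·x2'+x2·x2)')·(x1+x1')
= (x1+x1'+x2')·(x1+x1'+x2')·(x1+x1')   — distribution
= (x1+x1'+x2')·(x1+x1')   — idempotence
= x1+x1'   — absorption
= 1   — complement

always true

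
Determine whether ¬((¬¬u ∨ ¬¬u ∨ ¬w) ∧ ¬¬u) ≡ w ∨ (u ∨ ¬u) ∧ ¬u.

E1: ¬((¬¬u ∨ ¬¬u ∨ ¬w) ∧ ¬¬u)
    = ¬((¬¬u ∨ ¬w) ∧ ¬¬u)   — idempotence
    = ¬¬¬u   — absorption
    = ¬u   — double negation
E2: w ∨ (u ∨ ¬u) ∧ ¬u
    = w ∨ ¬u   — complement / identity
These differ: at u=1, w=1, E1 = 0 but E2 = 1.

No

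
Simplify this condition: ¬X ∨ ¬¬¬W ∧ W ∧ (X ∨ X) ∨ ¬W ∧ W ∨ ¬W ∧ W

¬X

¬X ∨ ¬¬¬W ∧ W ∧ (X ∨ X) ∨ ¬W ∧ W ∨ ¬W ∧ W
= ¬X ∨ ¬W ∧ W ∧ (X ∨ X) ∨ ¬W ∧ W ∨ ¬W ∧ W
= ¬X ∨ ¬W ∧ W ∧ X ∨ ¬W ∧ W ∨ ¬W ∧ W
= ¬X ∨ ¬W ∧ W ∨ ¬W ∧ W
= ¬X ∨ ¬W ∧ W
= ¬X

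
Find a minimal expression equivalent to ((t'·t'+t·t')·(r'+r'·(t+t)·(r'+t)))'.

t+r

((t'·t'+t·t')·(r'+r'·(t+t)·(r'+t)))'
= ((t'·t'+t·t')·(r'+r'·(t+t·r')))'   [distribution]
= ((t'·t'+t·t')·(r'+r'·t))'   [absorption]
= (t'·(r'+r'·t))'   [distribution]
= (t'·r')'   [absorption]
= t+r   [De Morgan]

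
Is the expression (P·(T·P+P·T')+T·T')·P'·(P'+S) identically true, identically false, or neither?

identically false

(P·(T·P+P·T')+T·T')·P'·(P'+S)
= P·(T·P+P·T')·P'·(P'+S)   — complement / identity
= P·P·P'·(P'+S)   — distribution
= P·P·P'   — absorption
= P·P'   — idempotence
= 0   — complement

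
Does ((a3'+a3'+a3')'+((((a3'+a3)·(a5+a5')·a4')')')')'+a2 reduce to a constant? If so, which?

((a3'+a3'+a3')'+((((a3'+a3)·(a5+a5')·a4')')')')'+a2
= ((a3'+a3')'+((((a3'+a3)·(a5+a5')·a4')')')')'+a2   (idempotence)
= ((a3'+a3')'+((a3'+a3)·(a5+a5')·a4')')'+a2   (double negation)
= (a3'+a3')·(a3'+a3)·(a5+a5')·a4'+a2   (De Morgan)
= (a3'+a3')·(a5+a5')·a4'+a2   (complement / identity)
= (a3'+a3')·a4'+a2   (complement / identity)
= a3'·a4'+a2   (idempotence)
This depends on a2, a3, a4, so it is not a constant.

no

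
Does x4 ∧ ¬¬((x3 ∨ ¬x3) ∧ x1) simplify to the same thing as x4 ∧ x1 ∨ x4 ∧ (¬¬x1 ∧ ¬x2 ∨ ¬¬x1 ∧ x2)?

E1: x4 ∧ ¬¬((x3 ∨ ¬x3) ∧ x1)
    = x4 ∧ ¬¬x1
    = x4 ∧ x1
E2: x4 ∧ x1 ∨ x4 ∧ (¬¬x1 ∧ ¬x2 ∨ ¬¬x1 ∧ x2)
    = x4 ∧ x1 ∨ x4 ∧ ¬¬x1
    = x4 ∧ x1 ∨ x4 ∧ x1
    = x4 ∧ x1
Both reduce to x4 ∧ x1, so they are equivalent.

Yes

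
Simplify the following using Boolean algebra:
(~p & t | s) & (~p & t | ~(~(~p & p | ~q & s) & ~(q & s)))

~p & t | s

(~p & t | s) & (~p & t | ~(~(~p & p | ~q & s) & ~(q & s)))
= (~p & t | s) & (~p & t | ~p & p | ~q & s | q & s)   (De Morgan)
= (~p & t | s) & (~p & t | ~q & s | q & s)   (complement / identity)
= (~p & t | s) & (~p & t | s)   (distribution)
= ~p & t | s   (idempotence)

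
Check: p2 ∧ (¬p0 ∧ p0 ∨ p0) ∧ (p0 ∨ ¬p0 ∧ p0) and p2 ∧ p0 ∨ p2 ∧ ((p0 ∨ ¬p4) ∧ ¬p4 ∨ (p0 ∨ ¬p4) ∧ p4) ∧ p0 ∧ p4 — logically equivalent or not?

Yes

E1: p2 ∧ (¬p0 ∧ p0 ∨ p0) ∧ (p0 ∨ ¬p0 ∧ p0)
    = p2 ∧ (¬p0 ∧ p0 ∨ p0 ∧ p0)   (distribution)
    = p2 ∧ p0   (distribution)
E2: p2 ∧ p0 ∨ p2 ∧ ((p0 ∨ ¬p4) ∧ ¬p4 ∨ (p0 ∨ ¬p4) ∧ p4) ∧ p0 ∧ p4
    = p2 ∧ p0 ∨ p2 ∧ (p0 ∨ ¬p4) ∧ p0 ∧ p4   (distribution)
    = p2 ∧ p0 ∨ p2 ∧ p0 ∧ p4   (absorption)
    = p2 ∧ p0   (absorption)
Both reduce to p2 ∧ p0, so they are equivalent.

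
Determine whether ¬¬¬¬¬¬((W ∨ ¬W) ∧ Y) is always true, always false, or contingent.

contingent

¬¬¬¬¬¬((W ∨ ¬W) ∧ Y)
= ¬¬¬¬¬¬Y   — complement / identity
= ¬¬¬¬Y   — double negation
= ¬¬Y   — double negation
= Y   — double negation
This depends on Y, so it is not a constant.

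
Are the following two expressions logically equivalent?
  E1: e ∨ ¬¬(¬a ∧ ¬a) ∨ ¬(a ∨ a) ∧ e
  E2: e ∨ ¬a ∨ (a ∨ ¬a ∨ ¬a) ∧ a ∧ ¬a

Yes

E1: e ∨ ¬¬(¬a ∧ ¬a) ∨ ¬(a ∨ a) ∧ e
    = e ∨ ¬(a ∨ a) ∨ ¬(a ∨ a) ∧ e   — De Morgan
    = e ∨ ¬(a ∨ a)   — absorption
    = e ∨ ¬a   — idempotence
E2: e ∨ ¬a ∨ (a ∨ ¬a ∨ ¬a) ∧ a ∧ ¬a
    = e ∨ ¬a ∨ (a ∨ ¬a) ∧ a ∧ ¬a   — idempotence
    = e ∨ ¬a ∨ a ∧ ¬a   — complement / identity
    = e ∨ ¬a   — complement / identity
Both reduce to e ∨ ¬a, so they are equivalent.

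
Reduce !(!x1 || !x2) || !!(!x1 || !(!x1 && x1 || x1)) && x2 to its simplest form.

x2

!(!x1 || !x2) || !!(!x1 || !(!x1 && x1 || x1)) && x2
= !(!x1 || !x2) || !!(!x1 || !x1) && x2   [complement / identity]
= x1 && x2 || !!(!x1 || !x1) && x2   [De Morgan]
= x1 && x2 || !!!x1 && x2   [idempotence]
= x1 && x2 || !x1 && x2   [double negation]
= x2   [distribution]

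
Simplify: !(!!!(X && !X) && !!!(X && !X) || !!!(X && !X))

false

!(!!!(X && !X) && !!!(X && !X) || !!!(X && !X))
= !(!!!(X && !X) || !!!(X && !X))   — idempotence
= !!(X && !X) && !!(X && !X)   — De Morgan
= !!(X && !X)   — idempotence
= X && !X   — double negation
= false   — complement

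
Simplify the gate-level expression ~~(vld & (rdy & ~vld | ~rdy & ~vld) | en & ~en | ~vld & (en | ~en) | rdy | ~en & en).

~vld | rdy

~~(vld & (rdy & ~vld | ~rdy & ~vld) | en & ~en | ~vld & (en | ~en) | rdy | ~en & en)
= ~~(vld & (rdy & ~vld | ~rdy & ~vld) | en & ~en | ~vld & (en | ~en) | rdy)   [complement / identity]
= ~~(vld & (rdy & ~vld | ~rdy & ~vld) | ~vld & (en | ~en) | rdy)   [complement / identity]
= ~~(vld & ~vld | ~vld & (en | ~en) | rdy)   [distribution]
= ~~(vld & ~vld | ~vld | rdy)   [complement / identity]
= ~~(~vld | rdy)   [complement / identity]
= ~vld | rdy   [double negation]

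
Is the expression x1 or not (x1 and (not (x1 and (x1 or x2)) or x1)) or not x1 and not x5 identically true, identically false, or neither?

identically true

x1 or not (x1 and (not (x1 and (x1 or x2)) or x1)) or not x1 and not x5
= x1 or not (x1 and (not x1 or x1)) or not x1 and not x5   — absorption
= x1 or not x1 or not x1 and not x5   — complement / identity
= x1 or not x1   — absorption
= True   — complement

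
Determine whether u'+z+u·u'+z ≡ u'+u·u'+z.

E1: u'+z+u·u'+z
    = u'+z+z   (complement / identity)
    = u'+z   (idempotence)
E2: u'+u·u'+z
    = u'+z   (complement / identity)
Both reduce to u'+z, so they are equivalent.

Yes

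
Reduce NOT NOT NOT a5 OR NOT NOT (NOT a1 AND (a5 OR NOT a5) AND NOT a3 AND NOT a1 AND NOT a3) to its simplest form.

NOT a5 OR NOT a1 AND NOT a3

NOT NOT NOT a5 OR NOT NOT (NOT a1 AND (a5 OR NOT a5) AND NOT a3 AND NOT a1 AND NOT a3)
= NOT NOT NOT a5 OR NOT NOT (NOT a1 AND NOT a3 AND NOT a1 AND NOT a3)   (complement / identity)
= NOT NOT NOT a5 OR NOT a1 AND NOT a3 AND NOT a1 AND NOT a3   (double negation)
= NOT NOT NOT a5 OR NOT a1 AND NOT a3   (idempotence)
= NOT a5 OR NOT a1 AND NOT a3   (double negation)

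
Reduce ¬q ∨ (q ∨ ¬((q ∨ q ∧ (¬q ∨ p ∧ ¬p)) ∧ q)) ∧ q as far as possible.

True

¬q ∨ (q ∨ ¬((q ∨ q ∧ (¬q ∨ p ∧ ¬p)) ∧ q)) ∧ q
= ¬q ∨ (q ∨ ¬((q ∨ q ∧ ¬q) ∧ q)) ∧ q
= ¬q ∨ (q ∨ ¬(q ∧ q)) ∧ q
= ¬q ∨ (q ∨ ¬q) ∧ q
= ¬q ∨ q
= True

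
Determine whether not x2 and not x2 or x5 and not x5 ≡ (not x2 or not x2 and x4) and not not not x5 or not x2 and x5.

E1: not x2 and not x2 or x5 and not x5
    = not x2 and not x2   [complement / identity]
    = not x2   [idempotence]
E2: (not x2 or not x2 and x4) and not not not x5 or not x2 and x5
    = not x2 and not not not x5 or not x2 and x5   [absorption]
    = not x2 and not x5 or not x2 and x5   [double negation]
    = not x2   [distribution]
Both reduce to not x2, so they are equivalent.

Yes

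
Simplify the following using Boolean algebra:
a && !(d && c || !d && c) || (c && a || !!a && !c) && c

a && !(d && c || !d && c) || (c && a || !!a && !c) && c
= a && !c || (c && a || !!a && !c) && c   (distribution)
= a && !c || (c && a || a && !c) && c   (double negation)
= a && !c || a && c   (distribution)
= a   (distribution)

a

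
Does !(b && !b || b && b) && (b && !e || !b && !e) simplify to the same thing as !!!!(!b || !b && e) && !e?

E1: !(b && !b || b && b) && (b && !e || !b && !e)
    = !b && (b && !e || !b && !e)   (distribution)
    = !b && !e   (distribution)
E2: !!!!(!b || !b && e) && !e
    = !!!!!b && !e   (absorption)
    = !!!b && !e   (double negation)
    = !b && !e   (double negation)
Both reduce to !b && !e, so they are equivalent.

Yes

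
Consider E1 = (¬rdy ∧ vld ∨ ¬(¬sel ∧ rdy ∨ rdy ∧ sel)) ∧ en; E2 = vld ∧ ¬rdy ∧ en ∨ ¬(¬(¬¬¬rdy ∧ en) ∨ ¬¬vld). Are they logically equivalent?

E1: (¬rdy ∧ vld ∨ ¬(¬sel ∧ rdy ∨ rdy ∧ sel)) ∧ en
    = (¬rdy ∧ vld ∨ ¬rdy) ∧ en   — distribution
    = ¬rdy ∧ en   — absorption
E2: vld ∧ ¬rdy ∧ en ∨ ¬(¬(¬¬¬rdy ∧ en) ∨ ¬¬vld)
    = vld ∧ ¬rdy ∧ en ∨ ¬¬¬rdy ∧ en ∧ ¬vld   — De Morgan
    = vld ∧ ¬rdy ∧ en ∨ ¬rdy ∧ en ∧ ¬vld   — double negation
    = ¬rdy ∧ en   — distribution
Both reduce to ¬rdy ∧ en, so they are equivalent.

Yes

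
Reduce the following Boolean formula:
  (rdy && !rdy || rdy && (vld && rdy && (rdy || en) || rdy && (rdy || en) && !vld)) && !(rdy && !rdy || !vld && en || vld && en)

rdy && !en

(rdy && !rdy || rdy && (vld && rdy && (rdy || en) || rdy && (rdy || en) && !vld)) && !(rdy && !rdy || !vld && en || vld && en)
= (rdy && !rdy || rdy && rdy && (rdy || en)) && !(rdy && !rdy || !vld && en || vld && en)   — distribution
= (rdy && !rdy || rdy && rdy) && !(rdy && !rdy || !vld && en || vld && en)   — absorption
= rdy && !(rdy && !rdy || !vld && en || vld && en)   — distribution
= rdy && !(rdy && !rdy || en)   — distribution
= rdy && !en   — complement / identity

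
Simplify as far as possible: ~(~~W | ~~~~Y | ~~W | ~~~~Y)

~(~~W | ~~~~Y | ~~W | ~~~~Y)
= ~(~~W | ~~~~Y)
= ~(~~W | ~~Y)
= ~W & ~Y

~W & ~Y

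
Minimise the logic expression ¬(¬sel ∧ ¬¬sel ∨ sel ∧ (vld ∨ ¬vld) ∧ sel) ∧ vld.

¬sel ∧ vld

¬(¬sel ∧ ¬¬sel ∨ sel ∧ (vld ∨ ¬vld) ∧ sel) ∧ vld
= ¬(¬sel ∧ ¬¬sel ∨ sel ∧ sel) ∧ vld   [complement / identity]
= ¬(¬sel ∧ sel ∨ sel ∧ sel) ∧ vld   [double negation]
= ¬sel ∧ vld   [distribution]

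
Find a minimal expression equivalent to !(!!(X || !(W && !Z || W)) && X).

!X

!(!!(X || !(W && !Z || W)) && X)
= !((X || !(W && !Z || W)) && X)
= !((X || !W) && X)
= !X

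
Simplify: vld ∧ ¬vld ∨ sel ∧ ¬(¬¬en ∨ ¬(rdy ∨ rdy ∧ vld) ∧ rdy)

sel ∧ ¬en

vld ∧ ¬vld ∨ sel ∧ ¬(¬¬en ∨ ¬(rdy ∨ rdy ∧ vld) ∧ rdy)
= vld ∧ ¬vld ∨ sel ∧ ¬(¬¬en ∨ ¬rdy ∧ rdy)   (absorption)
= vld ∧ ¬vld ∨ sel ∧ ¬¬¬en   (complement / identity)
= sel ∧ ¬¬¬en   (complement / identity)
= sel ∧ ¬en   (double negation)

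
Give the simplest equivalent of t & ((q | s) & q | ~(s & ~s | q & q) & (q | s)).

t & ((q | s) & q | ~(s & ~s | q & q) & (q | s))
= t & ((q | s) & q | ~(s & ~s | q) & (q | s))
= t & ((q | s) & q | ~q & (q | s))
= t & (q | s)

t & (q | s)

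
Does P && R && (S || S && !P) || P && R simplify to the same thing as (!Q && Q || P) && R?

Yes

E1: P && R && (S || S && !P) || P && R
    = P && R && S || P && R
    = P && R
E2: (!Q && Q || P) && R
    = P && R
Both reduce to P && R, so they are equivalent.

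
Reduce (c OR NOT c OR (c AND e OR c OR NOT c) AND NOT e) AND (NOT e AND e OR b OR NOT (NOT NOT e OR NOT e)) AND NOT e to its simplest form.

b AND NOT e

(c OR NOT c OR (c AND e OR c OR NOT c) AND NOT e) AND (NOT e AND e OR b OR NOT (NOT NOT e OR NOT e)) AND NOT e
= (c OR NOT c OR (c OR NOT c) AND NOT e) AND (NOT e AND e OR b OR NOT (NOT NOT e OR NOT e)) AND NOT e   [absorption]
= (c OR NOT c OR (c OR NOT c) AND NOT e) AND (NOT e AND e OR b OR NOT e AND e) AND NOT e   [De Morgan]
= (c OR NOT c) AND (NOT e AND e OR b OR NOT e AND e) AND NOT e   [absorption]
= (c OR NOT c) AND (b OR NOT e AND e) AND NOT e   [complement / identity]
= (b OR NOT e AND e) AND NOT e   [complement / identity]
= b AND NOT e   [complement / identity]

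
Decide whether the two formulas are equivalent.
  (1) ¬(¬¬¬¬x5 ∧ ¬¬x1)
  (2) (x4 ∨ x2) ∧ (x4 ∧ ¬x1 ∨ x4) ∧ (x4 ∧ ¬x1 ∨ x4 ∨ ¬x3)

E1: ¬(¬¬¬¬x5 ∧ ¬¬x1)
    = ¬¬¬x5 ∨ ¬x1   — De Morgan
    = ¬x5 ∨ ¬x1   — double negation
E2: (x4 ∨ x2) ∧ (x4 ∧ ¬x1 ∨ x4) ∧ (x4 ∧ ¬x1 ∨ x4 ∨ ¬x3)
    = (x4 ∨ x2) ∧ (x4 ∧ ¬x1 ∨ x4)   — absorption
    = (x4 ∨ x2) ∧ x4   — absorption
    = x4   — absorption
These differ: at x1=0, x2=0, x3=1, x4=0, x5=1, E1 = 1 but E2 = 0.

No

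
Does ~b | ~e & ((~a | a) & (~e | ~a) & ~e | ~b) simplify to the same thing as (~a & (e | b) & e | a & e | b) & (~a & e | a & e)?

E1: ~b | ~e & ((~a | a) & (~e | ~a) & ~e | ~b)
    = ~b | ~e & ((~e | ~a) & ~e | ~b)   — complement / identity
    = ~b | ~e & (~e | ~b)   — absorption
    = ~b | ~e   — absorption
E2: (~a & (e | b) & e | a & e | b) & (~a & e | a & e)
    = (~a & e | a & e | b) & (~a & e | a & e)   — absorption
    = ~a & e | a & e   — absorption
    = e   — distribution
These differ: at a=0, b=0, e=0, E1 = 1 but E2 = 0.

No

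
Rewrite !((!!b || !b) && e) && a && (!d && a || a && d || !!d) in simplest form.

!e && a

!((!!b || !b) && e) && a && (!d && a || a && d || !!d)
= !((!!b || !b) && e) && a && (a || !!d)   [distribution]
= !((!!b || !b) && e) && a && (a || d)   [double negation]
= !((b || !b) && e) && a && (a || d)   [double negation]
= !e && a && (a || d)   [complement / identity]
= !e && a   [absorption]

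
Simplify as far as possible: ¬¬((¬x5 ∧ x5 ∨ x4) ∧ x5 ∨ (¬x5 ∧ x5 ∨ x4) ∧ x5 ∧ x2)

x4 ∧ x5

¬¬((¬x5 ∧ x5 ∨ x4) ∧ x5 ∨ (¬x5 ∧ x5 ∨ x4) ∧ x5 ∧ x2)
= ¬¬((¬x5 ∧ x5 ∨ x4) ∧ x5)
= (¬x5 ∧ x5 ∨ x4) ∧ x5
= x4 ∧ x5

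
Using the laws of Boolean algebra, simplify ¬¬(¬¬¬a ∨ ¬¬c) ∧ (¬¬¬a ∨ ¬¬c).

¬a ∨ c

¬¬(¬¬¬a ∨ ¬¬c) ∧ (¬¬¬a ∨ ¬¬c)
= (¬¬¬a ∨ ¬¬c) ∧ (¬¬¬a ∨ ¬¬c)   — double negation
= ¬¬¬a ∨ ¬¬c   — idempotence
= ¬a ∨ ¬¬c   — double negation
= ¬a ∨ c   — double negation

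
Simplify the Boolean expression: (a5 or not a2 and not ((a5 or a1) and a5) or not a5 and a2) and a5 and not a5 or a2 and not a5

(a5 or not a2 and not ((a5 or a1) and a5) or not a5 and a2) and a5 and not a5 or a2 and not a5
= (a5 or not a2 and not a5 or not a5 and a2) and a5 and not a5 or a2 and not a5   — absorption
= (a5 or not a5) and a5 and not a5 or a2 and not a5   — distribution
= a5 and not a5 or a2 and not a5   — complement / identity
= a2 and not a5   — complement / identity

a2 and not a5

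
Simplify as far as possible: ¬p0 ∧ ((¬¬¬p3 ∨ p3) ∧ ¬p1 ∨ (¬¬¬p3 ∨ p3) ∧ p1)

¬p0

¬p0 ∧ ((¬¬¬p3 ∨ p3) ∧ ¬p1 ∨ (¬¬¬p3 ∨ p3) ∧ p1)
= ¬p0 ∧ (¬¬¬p3 ∨ p3)
= ¬p0 ∧ (¬p3 ∨ p3)
= ¬p0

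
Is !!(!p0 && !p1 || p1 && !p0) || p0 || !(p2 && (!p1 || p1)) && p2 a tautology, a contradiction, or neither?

!!(!p0 && !p1 || p1 && !p0) || p0 || !(p2 && (!p1 || p1)) && p2
= !!!p0 || p0 || !(p2 && (!p1 || p1)) && p2
= !!!p0 || p0 || !p2 && p2
= !!!p0 || p0
= !p0 || p0
= true

tautology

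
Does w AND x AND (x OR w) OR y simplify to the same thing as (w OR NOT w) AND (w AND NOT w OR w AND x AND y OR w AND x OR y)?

E1: w AND x AND (x OR w) OR y
    = w AND x OR y   (absorption)
E2: (w OR NOT w) AND (w AND NOT w OR w AND x AND y OR w AND x OR y)
    = (w OR NOT w) AND (w AND NOT w OR w AND x OR y)   (absorption)
    = (w OR NOT w) AND (w AND x OR y)   (complement / identity)
    = w AND x OR y   (complement / identity)
Both reduce to w AND x OR y, so they are equivalent.

Yes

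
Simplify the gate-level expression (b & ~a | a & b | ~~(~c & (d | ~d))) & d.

(b & ~a | a & b | ~~(~c & (d | ~d))) & d
= (b | ~~(~c & (d | ~d))) & d   (distribution)
= (b | ~~~c) & d   (complement / identity)
= (b | ~c) & d   (double negation)

(b | ~c) & d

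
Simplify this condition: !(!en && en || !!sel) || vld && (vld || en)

!(!en && en || !!sel) || vld && (vld || en)
= !!!sel || vld && (vld || en)   — complement / identity
= !!!sel || vld   — absorption
= !sel || vld   — double negation

!sel || vld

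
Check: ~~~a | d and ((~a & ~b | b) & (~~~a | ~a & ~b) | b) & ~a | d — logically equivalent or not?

E1: ~~~a | d
    = ~a | d
E2: ((~a & ~b | b) & (~~~a | ~a & ~b) | b) & ~a | d
    = (~a & ~b | b & ~~~a | b) & ~a | d
    = (~a & ~b | b & ~a | b) & ~a | d
    = (~a | b) & ~a | d
    = ~a | d
Both reduce to ~a | d, so they are equivalent.

Yes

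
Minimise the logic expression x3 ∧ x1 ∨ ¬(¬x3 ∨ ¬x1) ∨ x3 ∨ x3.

x3

x3 ∧ x1 ∨ ¬(¬x3 ∨ ¬x1) ∨ x3 ∨ x3
= x3 ∧ x1 ∨ x3 ∧ x1 ∨ x3 ∨ x3   (De Morgan)
= (x3 ∨ x3) ∧ x1 ∨ x3 ∨ x3   (distribution)
= x3 ∨ x3   (absorption)
= x3   (idempotence)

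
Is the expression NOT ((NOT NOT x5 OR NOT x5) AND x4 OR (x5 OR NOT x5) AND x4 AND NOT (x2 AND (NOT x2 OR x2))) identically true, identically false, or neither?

neither

NOT ((NOT NOT x5 OR NOT x5) AND x4 OR (x5 OR NOT x5) AND x4 AND NOT (x2 AND (NOT x2 OR x2)))
= NOT ((NOT NOT x5 OR NOT x5) AND x4 OR (x5 OR NOT x5) AND x4 AND NOT x2)   — complement / identity
= NOT ((x5 OR NOT x5) AND x4 OR (x5 OR NOT x5) AND x4 AND NOT x2)   — double negation
= NOT ((x5 OR NOT x5) AND x4)   — absorption
= NOT x4   — complement / identity
This depends on x4, so it is not a constant.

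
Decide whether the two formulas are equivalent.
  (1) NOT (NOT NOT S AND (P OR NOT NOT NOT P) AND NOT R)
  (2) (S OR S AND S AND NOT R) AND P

E1: NOT (NOT NOT S AND (P OR NOT NOT NOT P) AND NOT R)
    = NOT (NOT NOT S AND (P OR NOT P) AND NOT R)
    = NOT (NOT NOT S AND NOT R)
    = NOT S OR R
E2: (S OR S AND S AND NOT R) AND P
    = (S OR S AND NOT R) AND P
    = S AND P
These differ: at P=0, R=1, S=0, E1 = 1 but E2 = 0.

No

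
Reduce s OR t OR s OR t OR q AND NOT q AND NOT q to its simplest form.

s OR t OR s OR t OR q AND NOT q AND NOT q
= s OR t OR s OR t OR q AND NOT q
= s OR t OR s OR t
= s OR t

s OR t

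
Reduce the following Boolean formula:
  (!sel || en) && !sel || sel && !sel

!sel

(!sel || en) && !sel || sel && !sel
= !sel || sel && !sel   (absorption)
= !sel   (complement / identity)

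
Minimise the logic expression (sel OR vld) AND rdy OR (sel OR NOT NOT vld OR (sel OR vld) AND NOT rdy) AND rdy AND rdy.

(sel OR vld) AND rdy OR (sel OR NOT NOT vld OR (sel OR vld) AND NOT rdy) AND rdy AND rdy
= (sel OR vld) AND rdy OR (sel OR vld OR (sel OR vld) AND NOT rdy) AND rdy AND rdy   — double negation
= (sel OR vld) AND rdy OR (sel OR vld) AND rdy AND rdy   — absorption
= (sel OR vld) AND rdy   — absorption

(sel OR vld) AND rdy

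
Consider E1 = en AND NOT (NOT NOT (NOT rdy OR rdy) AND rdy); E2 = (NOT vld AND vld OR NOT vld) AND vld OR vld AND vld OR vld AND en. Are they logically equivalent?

No

E1: en AND NOT (NOT NOT (NOT rdy OR rdy) AND rdy)
    = en AND NOT ((NOT rdy OR rdy) AND rdy)
    = en AND NOT rdy
E2: (NOT vld AND vld OR NOT vld) AND vld OR vld AND vld OR vld AND en
    = NOT vld AND vld OR vld AND vld OR vld AND en
    = vld OR vld AND en
    = vld
These differ: at en=0, rdy=0, vld=1, E1 = 0 but E2 = 1.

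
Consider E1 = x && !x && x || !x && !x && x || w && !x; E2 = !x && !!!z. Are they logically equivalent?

No

E1: x && !x && x || !x && !x && x || w && !x
    = !x && x || w && !x
    = w && !x
E2: !x && !!!z
    = !x && !z
These differ: at w=0, x=0, z=0, E1 = 0 but E2 = 1.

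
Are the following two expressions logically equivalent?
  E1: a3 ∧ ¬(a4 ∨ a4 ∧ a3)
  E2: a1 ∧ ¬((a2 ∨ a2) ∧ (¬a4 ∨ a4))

No

E1: a3 ∧ ¬(a4 ∨ a4 ∧ a3)
    = a3 ∧ ¬a4
E2: a1 ∧ ¬((a2 ∨ a2) ∧ (¬a4 ∨ a4))
    = a1 ∧ ¬(a2 ∨ a2)
    = a1 ∧ ¬a2
These differ: at a1=1, a2=0, a3=0, a4=0, E1 = 0 but E2 = 1.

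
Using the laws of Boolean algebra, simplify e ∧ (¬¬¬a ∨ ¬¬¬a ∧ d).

e ∧ (¬¬¬a ∨ ¬¬¬a ∧ d)
= e ∧ ¬¬¬a   (absorption)
= e ∧ ¬a   (double negation)

e ∧ ¬a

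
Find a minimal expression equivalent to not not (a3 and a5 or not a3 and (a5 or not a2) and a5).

not not (a3 and a5 or not a3 and (a5 or not a2) and a5)
= not not (a3 and a5 or not a3 and a5)
= a3 and a5 or not a3 and a5
= a5

a5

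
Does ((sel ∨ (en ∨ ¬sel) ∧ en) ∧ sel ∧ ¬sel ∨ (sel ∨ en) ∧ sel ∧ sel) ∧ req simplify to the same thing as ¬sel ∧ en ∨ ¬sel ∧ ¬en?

E1: ((sel ∨ (en ∨ ¬sel) ∧ en) ∧ sel ∧ ¬sel ∨ (sel ∨ en) ∧ sel ∧ sel) ∧ req
    = ((sel ∨ en) ∧ sel ∧ ¬sel ∨ (sel ∨ en) ∧ sel ∧ sel) ∧ req   — absorption
    = (sel ∨ en) ∧ sel ∧ req   — distribution
    = sel ∧ req   — absorption
E2: ¬sel ∧ en ∨ ¬sel ∧ ¬en
    = ¬sel   — distribution
These differ: at en=0, req=1, sel=0, E1 = 0 but E2 = 1.

No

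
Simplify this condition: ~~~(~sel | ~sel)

~~~(~sel | ~sel)
= ~(~sel | ~sel)   — double negation
= ~~sel   — idempotence
= sel   — double negation

sel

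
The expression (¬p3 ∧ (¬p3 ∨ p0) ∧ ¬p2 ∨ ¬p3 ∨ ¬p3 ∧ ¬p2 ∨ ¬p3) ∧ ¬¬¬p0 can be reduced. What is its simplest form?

(¬p3 ∧ (¬p3 ∨ p0) ∧ ¬p2 ∨ ¬p3 ∨ ¬p3 ∧ ¬p2 ∨ ¬p3) ∧ ¬¬¬p0
= (¬p3 ∧ ¬p2 ∨ ¬p3 ∨ ¬p3 ∧ ¬p2 ∨ ¬p3) ∧ ¬¬¬p0   [absorption]
= (¬p3 ∧ ¬p2 ∨ ¬p3) ∧ ¬¬¬p0   [idempotence]
= (¬p3 ∧ ¬p2 ∨ ¬p3) ∧ ¬p0   [double negation]
= ¬p3 ∧ ¬p0   [absorption]

¬p3 ∧ ¬p0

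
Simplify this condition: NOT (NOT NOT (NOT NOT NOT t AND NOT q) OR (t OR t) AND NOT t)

NOT (NOT NOT (NOT NOT NOT t AND NOT q) OR (t OR t) AND NOT t)
= NOT (NOT NOT (NOT NOT NOT t AND NOT q) OR t AND NOT t)   (idempotence)
= NOT NOT NOT (NOT NOT NOT t AND NOT q)   (complement / identity)
= NOT NOT NOT (NOT t AND NOT q)   (double negation)
= NOT (NOT t AND NOT q)   (double negation)
= t OR q   (De Morgan)

t OR q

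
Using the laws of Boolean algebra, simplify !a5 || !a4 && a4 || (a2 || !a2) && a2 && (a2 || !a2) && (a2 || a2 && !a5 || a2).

!a5 || a2

!a5 || !a4 && a4 || (a2 || !a2) && a2 && (a2 || !a2) && (a2 || a2 && !a5 || a2)
= !a5 || !a4 && a4 || (a2 || !a2) && a2 && (a2 || !a2) && (a2 || a2)   [absorption]
= !a5 || !a4 && a4 || (a2 || !a2) && a2 && (a2 || !a2) && a2   [idempotence]
= !a5 || (a2 || !a2) && a2 && (a2 || !a2) && a2   [complement / identity]
= !a5 || (a2 || !a2) && a2   [idempotence]
= !a5 || a2   [complement / identity]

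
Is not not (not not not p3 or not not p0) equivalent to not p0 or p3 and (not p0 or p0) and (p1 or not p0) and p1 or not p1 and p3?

No

E1: not not (not not not p3 or not not p0)
    = not not (not p3 or not not p0)   — double negation
    = not not (not p3 or p0)   — double negation
    = not p3 or p0   — double negation
E2: not p0 or p3 and (not p0 or p0) and (p1 or not p0) and p1 or not p1 and p3
    = not p0 or p3 and (p1 or not p0) and p1 or not p1 and p3   — complement / identity
    = not p0 or p3 and p1 or not p1 and p3   — absorption
    = not p0 or p3   — distribution
These differ: at p0=1, p1=0, p3=0, E1 = 1 but E2 = 0.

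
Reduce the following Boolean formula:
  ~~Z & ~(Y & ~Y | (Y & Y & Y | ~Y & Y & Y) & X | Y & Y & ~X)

Z & ~Y

~~Z & ~(Y & ~Y | (Y & Y & Y | ~Y & Y & Y) & X | Y & Y & ~X)
= ~~Z & ~(Y & ~Y | Y & Y & X | Y & Y & ~X)   [distribution]
= ~~Z & ~(Y & ~Y | Y & Y)   [distribution]
= ~~Z & ~Y   [distribution]
= Z & ~Y   [double negation]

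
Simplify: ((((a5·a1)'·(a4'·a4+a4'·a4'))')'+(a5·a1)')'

((((a5·a1)'·(a4'·a4+a4'·a4'))')'+(a5·a1)')'
= ((((a5·a1)'·a4')')'+(a5·a1)')'   (distribution)
= ((a5·a1)'·a4')'·a5·a1   (De Morgan)
= (a5·a1+a4)·a5·a1   (De Morgan)
= a5·a1   (absorption)

a5·a1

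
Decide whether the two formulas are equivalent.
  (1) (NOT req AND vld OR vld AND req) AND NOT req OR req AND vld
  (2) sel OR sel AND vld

E1: (NOT req AND vld OR vld AND req) AND NOT req OR req AND vld
    = vld AND NOT req OR req AND vld
    = vld
E2: sel OR sel AND vld
    = sel
These differ: at req=0, sel=1, vld=0, E1 = 0 but E2 = 1.

No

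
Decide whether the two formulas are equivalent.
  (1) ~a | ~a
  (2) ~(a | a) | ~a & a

E1: ~a | ~a
    = ~a   [idempotence]
E2: ~(a | a) | ~a & a
    = ~(a | a)   [complement / identity]
    = ~a   [idempotence]
Both reduce to ~a, so they are equivalent.

Yes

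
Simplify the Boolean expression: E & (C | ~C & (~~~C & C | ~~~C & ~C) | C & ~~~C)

E & (C | ~C & (~~~C & C | ~~~C & ~C) | C & ~~~C)
= E & (C | ~C & ~~~C | C & ~~~C)   [distribution]
= E & (C | ~~~C)   [distribution]
= E & (C | ~C)   [double negation]
= E   [complement / identity]

E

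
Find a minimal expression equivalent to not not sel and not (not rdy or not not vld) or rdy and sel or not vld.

not not sel and not (not rdy or not not vld) or rdy and sel or not vld
= sel and not (not rdy or not not vld) or rdy and sel or not vld   (double negation)
= sel and rdy and not vld or rdy and sel or not vld   (De Morgan)
= (rdy and not vld or rdy) and sel or not vld   (distribution)
= rdy and sel or not vld   (absorption)

rdy and sel or not vld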